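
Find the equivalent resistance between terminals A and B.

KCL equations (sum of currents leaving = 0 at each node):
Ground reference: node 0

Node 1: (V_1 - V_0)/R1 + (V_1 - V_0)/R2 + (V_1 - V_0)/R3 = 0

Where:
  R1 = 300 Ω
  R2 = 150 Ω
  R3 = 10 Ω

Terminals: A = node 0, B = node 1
Reduce the network between node 0 (A) and node 1 (B) by series/parallel combination:
  Rp1 = R1 ‖ R2 ‖ R3 (parallel, all between nodes 0 and 1) = 1/(1/300 + 1/150 + 1/10) = 9.091 Ω
R_eq = 9.091 Ω

Final answer: 9.091 Ω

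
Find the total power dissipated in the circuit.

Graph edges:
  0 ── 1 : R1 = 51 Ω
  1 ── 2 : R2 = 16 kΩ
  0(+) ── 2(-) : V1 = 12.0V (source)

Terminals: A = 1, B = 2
Nodal analysis, taking node 2 as the 0 V reference.
Source V1 fixes V_0 = 12 V.
KCL at each unknown node (sum of currents leaving = 0; resistances in Ω):
  Node 1: (V_1 - 12)/51 + (V_1 - 0)/16000 = 0
Collecting terms: 0.01967 × V_1 = 0.2353  =>  V_1 = 11.96 V
Power in each resistor, P = (ΔV)²/R:
  P_R1 = (12 - 11.96)²/51 = 0.00002851 W
  P_R2 = (11.96 - 0)²/16000 = 0.008943 W
P_total = P_R1 + P_R2 = 0.008971 W

Final answer: 0.008971 W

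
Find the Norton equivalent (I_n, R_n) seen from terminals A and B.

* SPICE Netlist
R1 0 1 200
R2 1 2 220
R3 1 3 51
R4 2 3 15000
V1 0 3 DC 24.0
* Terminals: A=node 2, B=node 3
Find the Thévenin equivalent first; then I_n = V_th/R_th and R_n = R_th.
Step 1 — V_th is the open-circuit voltage V_A - V_B (nothing connected across the terminals).
Nodal analysis, taking node 3 as the 0 V reference.
Source V1 fixes V_0 = 24 V.
KCL at each unknown node (sum of currents leaving = 0; resistances in Ω):
  Node 1: (V_1 - 24)/200 + (V_1 - V_2)/220 + (V_1 - 0)/51 = 0
  Node 2: (V_2 - V_1)/220 + (V_2 - 0)/15000 = 0
Collecting terms (coefficients in siemens):
  0.02915·V_1 - 0.004545·V_2 = 0.12
  0.004612·V_2 - 0.004545·V_1 = 0
Determinant D = (0.02915)(0.004612) - (-0.004545)(-0.004545) = 0.0001138
V_1 = [(0.12)(0.004612) - (-0.004545)(0)]/D = 4.864 V
V_2 = [(0.02915)(0) - (0.12)(-0.004545)]/D = 4.793 V
V_th = V_2 - V_3 = 4.793 - 0 = 4.793 V
Step 2 — R_th: zero the source — replace V1 by a short circuit (node 3 merges into node 0) — and find the resistance seen between A (node 2) and B (node 0).
Reduce the network between node 2 (A) and node 0 (B) by series/parallel combination:
  Rp1 = R1 ‖ R3 (parallel, both between nodes 0 and 1) = 1/(1/200 + 1/51) = 40.64 Ω
  Rs1 = R2 + Rp1 (series, joined only at node 1) = 220 + 40.64 = 260.6 Ω
  Rp2 = R4 ‖ Rs1 (parallel, both between nodes 0 and 2) = 1/(1/15000 + 1/260.6) = 256.2 Ω
R_th = 256.2 Ω
I_n = V_th/R_th = 4.793/256.2 = 0.01871 A, and R_n = R_th = 256.2 Ω

Final answer: I_n = 0.01871 A, R_n = 256.2 Ω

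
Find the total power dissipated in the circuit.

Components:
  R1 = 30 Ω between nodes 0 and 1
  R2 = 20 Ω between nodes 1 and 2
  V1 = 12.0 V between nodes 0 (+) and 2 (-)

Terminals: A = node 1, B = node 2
Nodal analysis, taking node 2 as the 0 V reference.
Source V1 fixes V_0 = 12 V.
KCL at each unknown node (sum of currents leaving = 0; resistances in Ω):
  Node 1: (V_1 - 12)/30 + (V_1 - 0)/20 = 0
Collecting terms: 0.08333 × V_1 = 0.4  =>  V_1 = 4.8 V
Power in each resistor, P = (ΔV)²/R:
  P_R1 = (12 - 4.8)²/30 = 1.728 W
  P_R2 = (4.8 - 0)²/20 = 1.152 W
P_total = P_R1 + P_R2 = 2.88 W

Final answer: 2.88 W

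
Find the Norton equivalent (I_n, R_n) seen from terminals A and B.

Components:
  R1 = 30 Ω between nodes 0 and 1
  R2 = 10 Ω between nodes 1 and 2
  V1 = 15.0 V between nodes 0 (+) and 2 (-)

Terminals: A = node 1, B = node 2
Find the Thévenin equivalent first; then I_n = V_th/R_th and R_n = R_th.
Step 1 — V_th is the open-circuit voltage V_A - V_B (nothing connected across the terminals).
Nodal analysis, taking node 2 as the 0 V reference.
Source V1 fixes V_0 = 15 V.
KCL at each unknown node (sum of currents leaving = 0; resistances in Ω):
  Node 1: (V_1 - 15)/30 + (V_1 - 0)/10 = 0
Collecting terms: 0.1333 × V_1 = 0.5  =>  V_1 = 3.75 V
V_th = V_1 - V_2 = 3.75 - 0 = 3.75 V
Step 2 — R_th: zero the source — replace V1 by a short circuit (node 2 merges into node 0) — and find the resistance seen between A (node 1) and B (node 0).
Reduce the network between node 1 (A) and node 0 (B) by series/parallel combination:
  Rp1 = R1 ‖ R2 (parallel, both between nodes 0 and 1) = 1/(1/30 + 1/10) = 7.5 Ω
R_th = 7.5 Ω
I_n = V_th/R_th = 3.75/7.5 = 0.5 A, and R_n = R_th = 7.5 Ω

Final answer: I_n = 0.5 A, R_n = 7.5 Ω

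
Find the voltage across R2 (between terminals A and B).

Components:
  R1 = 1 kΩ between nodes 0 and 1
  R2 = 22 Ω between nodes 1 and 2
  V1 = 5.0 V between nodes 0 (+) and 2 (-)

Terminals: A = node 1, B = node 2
R1 and R2 are in series across V1 (node 0 → node 1 → node 2), and the output A–B is taken across R2, so this is a voltage divider.
Series current: I = V1/(R1 + R2) = 5/(1000 + 22) = 5/1022 = 0.004892 A
V_R2 = I × R2 = V1 × R2/(R1 + R2) = 5 × 22/1022 = 0.1076 V

Final answer: 0.1076 V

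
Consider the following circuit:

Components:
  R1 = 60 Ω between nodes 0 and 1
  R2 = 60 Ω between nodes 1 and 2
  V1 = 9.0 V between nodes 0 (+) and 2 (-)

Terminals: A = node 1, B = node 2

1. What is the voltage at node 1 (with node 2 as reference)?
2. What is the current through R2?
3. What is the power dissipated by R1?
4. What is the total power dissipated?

Nodal analysis, taking node 2 as the 0 V reference.
Source V1 fixes V_0 = 9 V.
KCL at each unknown node (sum of currents leaving = 0; resistances in Ω):
  Node 1: (V_1 - 9)/60 + (V_1 - 0)/60 = 0
Collecting terms: 0.03333 × V_1 = 0.15  =>  V_1 = 4.5 V
Part 1:
  Read off the nodal solution: V_1 = 4.5 V
Part 2:
  I_R2 = (V_1 - V_2)/R2 = (4.5 - 0)/60 = 0.075 A
  Magnitude: I_R2 = 0.075 A
Part 3:
  I_R1 = (V_0 - V_1)/R1 = (9 - 4.5)/60 = 0.075 A
  P_R1 = I_R1² × R1 = (0.075)² × 60 = 0.3375 W
Part 4:
  Power in each resistor, P = (ΔV)²/R:
    P_R1 = (9 - 4.5)²/60 = 0.3375 W
    P_R2 = (4.5 - 0)²/60 = 0.3375 W
  P_total = P_R1 + P_R2 = 0.675 W

Final answers:
1. V_1 = 4.5 V
2. I_R2 = 0.075 A
3. P_R1 = 0.3375 W
4. P_total = 0.675 W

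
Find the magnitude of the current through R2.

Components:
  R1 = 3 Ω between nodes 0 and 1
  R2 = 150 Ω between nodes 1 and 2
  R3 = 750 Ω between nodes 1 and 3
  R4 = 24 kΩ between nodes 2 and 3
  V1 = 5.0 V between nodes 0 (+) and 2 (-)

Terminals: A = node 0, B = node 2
Nodal analysis, taking node 2 as the 0 V reference.
Source V1 fixes V_0 = 5 V.
KCL at each unknown node (sum of currents leaving = 0; resistances in Ω):
  Node 1: (V_1 - 5)/3 + (V_1 - 0)/150 + (V_1 - V_3)/750 = 0
  Node 3: (V_3 - V_1)/750 + (V_3 - 0)/24000 = 0
Collecting terms (coefficients in siemens):
  0.3413·V_1 - 0.001333·V_3 = 1.667
  0.001375·V_3 - 0.001333·V_1 = 0
Determinant D = (0.3413)(0.001375) - (-0.001333)(-0.001333) = 0.0004676
V_1 = [(1.667)(0.001375) - (-0.001333)(0)]/D = 4.901 V
V_3 = [(0.3413)(0) - (1.667)(-0.001333)]/D = 4.753 V
I_R2 = (V_1 - V_2)/R2 = (4.901 - 0)/150 = 0.03268 A
|I_R2| = 0.03268 A

Final answer: |I_R2| = 0.03268 A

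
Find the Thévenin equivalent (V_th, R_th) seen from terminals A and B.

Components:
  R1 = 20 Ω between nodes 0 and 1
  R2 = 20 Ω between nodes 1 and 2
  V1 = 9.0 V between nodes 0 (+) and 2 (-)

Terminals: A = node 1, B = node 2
Step 1 — V_th is the open-circuit voltage V_A - V_B (nothing connected across the terminals).
Nodal analysis, taking node 2 as the 0 V reference.
Source V1 fixes V_0 = 9 V.
KCL at each unknown node (sum of currents leaving = 0; resistances in Ω):
  Node 1: (V_1 - 9)/20 + (V_1 - 0)/20 = 0
Collecting terms: 0.1 × V_1 = 0.45  =>  V_1 = 4.5 V
V_th = V_1 - V_2 = 4.5 - 0 = 4.5 V
Step 2 — R_th: zero the source — replace V1 by a short circuit (node 2 merges into node 0) — and find the resistance seen between A (node 1) and B (node 0).
Reduce the network between node 1 (A) and node 0 (B) by series/parallel combination:
  Rp1 = R1 ‖ R2 (parallel, both between nodes 0 and 1) = 1/(1/20 + 1/20) = 10 Ω
R_th = 10 Ω

Final answer: V_th = 4.5 V, R_th = 10 Ω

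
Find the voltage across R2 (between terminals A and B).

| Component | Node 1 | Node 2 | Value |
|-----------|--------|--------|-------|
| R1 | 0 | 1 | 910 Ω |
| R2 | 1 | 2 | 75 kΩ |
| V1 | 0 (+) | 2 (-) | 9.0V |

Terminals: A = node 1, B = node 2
R1 and R2 are in series across V1 (node 0 → node 1 → node 2), and the output A–B is taken across R2, so this is a voltage divider.
Series current: I = V1/(R1 + R2) = 9/(910 + 75000) = 9/75910 = 0.0001186 A
V_R2 = I × R2 = V1 × R2/(R1 + R2) = 9 × 75000/75910 = 8.892 V

Final answer: 8.892 V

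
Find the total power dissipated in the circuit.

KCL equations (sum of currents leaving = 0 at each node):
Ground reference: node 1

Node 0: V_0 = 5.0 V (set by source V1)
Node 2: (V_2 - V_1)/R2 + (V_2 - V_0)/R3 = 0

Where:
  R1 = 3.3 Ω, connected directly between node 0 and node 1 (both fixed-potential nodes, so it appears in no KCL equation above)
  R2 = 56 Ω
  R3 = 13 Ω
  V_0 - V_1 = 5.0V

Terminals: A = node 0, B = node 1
Nodal analysis, taking node 1 as the 0 V reference.
Source V1 fixes V_0 = 5 V.
KCL at each unknown node (sum of currents leaving = 0; resistances in Ω):
  Node 2: (V_2 - 0)/56 + (V_2 - 5)/13 = 0
Collecting terms: 0.09478 × V_2 = 0.3846  =>  V_2 = 4.058 V
Power in each resistor, P = (ΔV)²/R:
  P_R1 = (5 - 0)²/3.3 = 7.576 W
  P_R2 = (0 - 4.058)²/56 = 0.2941 W
  P_R3 = (5 - 4.058)²/13 = 0.06826 W
P_total = P_R1 + P_R2 + P_R3 = 7.938 W

Final answer: 7.938 W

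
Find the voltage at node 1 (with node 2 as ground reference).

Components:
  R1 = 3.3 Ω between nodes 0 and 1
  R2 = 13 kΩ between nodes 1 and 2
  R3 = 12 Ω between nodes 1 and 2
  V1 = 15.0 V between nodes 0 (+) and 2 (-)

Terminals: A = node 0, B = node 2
Nodal analysis, taking node 2 as the 0 V reference.
Source V1 fixes V_0 = 15 V.
KCL at each unknown node (sum of currents leaving = 0; resistances in Ω):
  Node 1: (V_1 - 15)/3.3 + (V_1 - 0)/13000 + (V_1 - 0)/12 = 0
Collecting terms: 0.3864 × V_1 = 4.545  =>  V_1 = 11.76 V
The requested potential is V_1 = 11.76 V.

Final answer: V_1 = 11.76 V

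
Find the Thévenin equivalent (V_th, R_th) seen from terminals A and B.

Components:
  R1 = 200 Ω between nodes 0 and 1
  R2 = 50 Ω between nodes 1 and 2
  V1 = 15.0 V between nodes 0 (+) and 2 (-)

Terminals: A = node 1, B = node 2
Step 1 — V_th is the open-circuit voltage V_A - V_B (nothing connected across the terminals).
Nodal analysis, taking node 2 as the 0 V reference.
Source V1 fixes V_0 = 15 V.
KCL at each unknown node (sum of currents leaving = 0; resistances in Ω):
  Node 1: (V_1 - 15)/200 + (V_1 - 0)/50 = 0
Collecting terms: 0.025 × V_1 = 0.075  =>  V_1 = 3 V
V_th = V_1 - V_2 = 3 - 0 = 3 V
Step 2 — R_th: zero the source — replace V1 by a short circuit (node 2 merges into node 0) — and find the resistance seen between A (node 1) and B (node 0).
Reduce the network between node 1 (A) and node 0 (B) by series/parallel combination:
  Rp1 = R1 ‖ R2 (parallel, both between nodes 0 and 1) = 1/(1/200 + 1/50) = 40 Ω
R_th = 40 Ω

Final answer: V_th = 3 V, R_th = 40 Ω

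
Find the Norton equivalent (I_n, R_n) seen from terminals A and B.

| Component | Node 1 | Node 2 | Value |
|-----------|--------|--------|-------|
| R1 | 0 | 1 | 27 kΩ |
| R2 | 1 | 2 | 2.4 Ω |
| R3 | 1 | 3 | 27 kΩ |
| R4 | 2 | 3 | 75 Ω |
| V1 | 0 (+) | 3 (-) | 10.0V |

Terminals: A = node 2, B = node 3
Find the Thévenin equivalent first; then I_n = V_th/R_th and R_n = R_th.
Step 1 — V_th is the open-circuit voltage V_A - V_B (nothing connected across the terminals).
Nodal analysis, taking node 3 as the 0 V reference.
Source V1 fixes V_0 = 10 V.
KCL at each unknown node (sum of currents leaving = 0; resistances in Ω):
  Node 1: (V_1 - 10)/27000 + (V_1 - V_2)/2.4 + (V_1 - 0)/27000 = 0
  Node 2: (V_2 - V_1)/2.4 + (V_2 - 0)/75 = 0
Collecting terms (coefficients in siemens):
  0.4167·V_1 - 0.4167·V_2 = 0.0003704
  0.43·V_2 - 0.4167·V_1 = 0
Determinant D = (0.4167)(0.43) - (-0.4167)(-0.4167) = 0.005587
V_1 = [(0.0003704)(0.43) - (-0.4167)(0)]/D = 0.0285 V
V_2 = [(0.4167)(0) - (0.0003704)(-0.4167)]/D = 0.02762 V
V_th = V_2 - V_3 = 0.02762 - 0 = 0.02762 V
Step 2 — R_th: zero the source — replace V1 by a short circuit (node 3 merges into node 0) — and find the resistance seen between A (node 2) and B (node 0).
Reduce the network between node 2 (A) and node 0 (B) by series/parallel combination:
  Rp1 = R1 ‖ R3 (parallel, both between nodes 0 and 1) = 1/(1/27000 + 1/27000) = 13500 Ω
  Rs1 = R2 + Rp1 (series, joined only at node 1) = 2.4 + 13500 = 13500 Ω
  Rp2 = R4 ‖ Rs1 (parallel, both between nodes 0 and 2) = 1/(1/75 + 1/13500) = 74.59 Ω
R_th = 74.59 Ω
I_n = V_th/R_th = 0.02762/74.59 = 0.0003703 A, and R_n = R_th = 74.59 Ω

Final answer: I_n = 0.0003703 A, R_n = 74.59 Ω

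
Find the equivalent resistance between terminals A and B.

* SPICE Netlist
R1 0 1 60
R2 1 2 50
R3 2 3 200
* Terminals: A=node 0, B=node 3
Reduce the network between node 0 (A) and node 3 (B) by series/parallel combination:
  Rs1 = R1 + R2 (series, joined only at node 1) = 60 + 50 = 110 Ω
  Rs2 = R3 + Rs1 (series, joined only at node 2) = 200 + 110 = 310 Ω
R_eq = 310 Ω

Final answer: 310 Ω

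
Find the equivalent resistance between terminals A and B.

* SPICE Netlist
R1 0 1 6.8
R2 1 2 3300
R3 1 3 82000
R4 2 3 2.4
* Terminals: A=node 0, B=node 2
Reduce the network between node 0 (A) and node 2 (B) by series/parallel combination:
  Rs1 = R3 + R4 (series, joined only at node 3) = 82000 + 2.4 = 82000 Ω
  Rp1 = R2 ‖ Rs1 (parallel, both between nodes 1 and 2) = 1/(1/3300 + 1/82000) = 3172 Ω
  Rs2 = R1 + Rp1 (series, joined only at node 1) = 6.8 + 3172 = 3179 Ω
R_eq = 3.179 kΩ

Final answer: 3.179 kΩ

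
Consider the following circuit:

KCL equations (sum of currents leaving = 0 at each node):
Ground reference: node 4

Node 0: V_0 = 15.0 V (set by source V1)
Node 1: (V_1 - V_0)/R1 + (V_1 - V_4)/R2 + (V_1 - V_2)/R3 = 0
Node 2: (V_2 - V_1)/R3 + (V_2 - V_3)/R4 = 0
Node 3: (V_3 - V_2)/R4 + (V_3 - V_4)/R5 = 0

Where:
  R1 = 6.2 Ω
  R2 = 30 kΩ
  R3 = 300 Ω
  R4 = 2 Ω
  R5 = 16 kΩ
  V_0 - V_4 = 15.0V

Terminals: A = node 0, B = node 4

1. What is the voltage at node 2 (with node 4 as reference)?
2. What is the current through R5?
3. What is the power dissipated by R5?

Nodal analysis, taking node 4 as the 0 V reference.
Source V1 fixes V_0 = 15 V.
KCL at each unknown node (sum of currents leaving = 0; resistances in Ω):
  Node 1: (V_1 - 15)/6.2 + (V_1 - 0)/30000 + (V_1 - V_2)/300 = 0
  Node 2: (V_2 - V_1)/300 + (V_2 - V_3)/2 = 0
  Node 3: (V_3 - V_2)/2 + (V_3 - 0)/16000 = 0
Collecting terms (coefficients in siemens):
  0.1647·V_1 - 0.003333·V_2 = 2.419
  0.5033·V_2 - 0.003333·V_1 - 0.5·V_3 = 0
  0.5001·V_3 - 0.5·V_2 = 0
Solving these 3 simultaneous equations (Gaussian elimination) gives:
  V_1 = 14.99 V, V_2 = 14.72 V, V_3 = 14.71 V
Part 1:
  Read off the nodal solution: V_2 = 14.72 V
Part 2:
  I_R5 = (V_3 - V_4)/R5 = (14.71 - 0)/16000 = 0.0009196 A
  Magnitude: I_R5 = 0.0009196 A
Part 3:
  I_R5 = (V_3 - V_4)/R5 = (14.71 - 0)/16000 = 0.0009196 A
  P_R5 = I_R5² × R5 = (0.0009196)² × 16000 = 0.01353 W

Final answers:
1. V_2 = 14.72 V
2. I_R5 = 0.0009196 A
3. P_R5 = 0.01353 W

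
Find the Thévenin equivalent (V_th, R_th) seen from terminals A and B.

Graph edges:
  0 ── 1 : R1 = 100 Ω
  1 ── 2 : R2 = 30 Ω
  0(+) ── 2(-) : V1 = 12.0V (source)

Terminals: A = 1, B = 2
Step 1 — V_th is the open-circuit voltage V_A - V_B (nothing connected across the terminals).
Nodal analysis, taking node 2 as the 0 V reference.
Source V1 fixes V_0 = 12 V.
KCL at each unknown node (sum of currents leaving = 0; resistances in Ω):
  Node 1: (V_1 - 12)/100 + (V_1 - 0)/30 = 0
Collecting terms: 0.04333 × V_1 = 0.12  =>  V_1 = 2.769 V
V_th = V_1 - V_2 = 2.769 - 0 = 2.769 V
Step 2 — R_th: zero the source — replace V1 by a short circuit (node 2 merges into node 0) — and find the resistance seen between A (node 1) and B (node 0).
Reduce the network between node 1 (A) and node 0 (B) by series/parallel combination:
  Rp1 = R1 ‖ R2 (parallel, both between nodes 0 and 1) = 1/(1/100 + 1/30) = 23.08 Ω
R_th = 23.08 Ω

Final answer: V_th = 2.769 V, R_th = 23.08 Ω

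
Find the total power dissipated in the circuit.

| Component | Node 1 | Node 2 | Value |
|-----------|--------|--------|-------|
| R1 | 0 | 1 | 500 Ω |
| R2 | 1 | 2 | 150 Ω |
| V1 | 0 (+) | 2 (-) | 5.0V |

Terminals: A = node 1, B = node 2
Nodal analysis, taking node 2 as the 0 V reference.
Source V1 fixes V_0 = 5 V.
KCL at each unknown node (sum of currents leaving = 0; resistances in Ω):
  Node 1: (V_1 - 5)/500 + (V_1 - 0)/150 = 0
Collecting terms: 0.008667 × V_1 = 0.01  =>  V_1 = 1.154 V
Power in each resistor, P = (ΔV)²/R:
  P_R1 = (5 - 1.154)²/500 = 0.02959 W
  P_R2 = (1.154 - 0)²/150 = 0.008876 W
P_total = P_R1 + P_R2 = 0.03846 W

Final answer: 0.03846 W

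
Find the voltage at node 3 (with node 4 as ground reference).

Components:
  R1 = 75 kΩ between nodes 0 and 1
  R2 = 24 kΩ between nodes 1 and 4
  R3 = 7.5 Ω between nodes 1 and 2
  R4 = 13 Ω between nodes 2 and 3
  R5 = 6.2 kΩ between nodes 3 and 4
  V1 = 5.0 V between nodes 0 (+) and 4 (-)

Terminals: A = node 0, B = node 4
Nodal analysis, taking node 4 as the 0 V reference.
Source V1 fixes V_0 = 5 V.
KCL at each unknown node (sum of currents leaving = 0; resistances in Ω):
  Node 1: (V_1 - 5)/75000 + (V_1 - 0)/24000 + (V_1 - V_2)/7.5 = 0
  Node 2: (V_2 - V_1)/7.5 + (V_2 - V_3)/13 = 0
  Node 3: (V_3 - V_2)/13 + (V_3 - 0)/6200 = 0
Collecting terms (coefficients in siemens):
  0.1334·V_1 - 0.1333·V_2 = 0.00006667
  0.2103·V_2 - 0.1333·V_1 - 0.07692·V_3 = 0
  0.07708·V_3 - 0.07692·V_2 = 0
Solving these 3 simultaneous equations (Gaussian elimination) gives:
  V_1 = 0.309 V, V_2 = 0.3086 V, V_3 = 0.308 V
The requested potential is V_3 = 0.308 V.

Final answer: V_3 = 0.308 V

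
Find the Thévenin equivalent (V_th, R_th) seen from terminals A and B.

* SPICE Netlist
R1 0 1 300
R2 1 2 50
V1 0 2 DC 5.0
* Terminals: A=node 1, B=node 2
Step 1 — V_th is the open-circuit voltage V_A - V_B (nothing connected across the terminals).
Nodal analysis, taking node 2 as the 0 V reference.
Source V1 fixes V_0 = 5 V.
KCL at each unknown node (sum of currents leaving = 0; resistances in Ω):
  Node 1: (V_1 - 5)/300 + (V_1 - 0)/50 = 0
Collecting terms: 0.02333 × V_1 = 0.01667  =>  V_1 = 0.7143 V
V_th = V_1 - V_2 = 0.7143 - 0 = 0.7143 V
Step 2 — R_th: zero the source — replace V1 by a short circuit (node 2 merges into node 0) — and find the resistance seen between A (node 1) and B (node 0).
Reduce the network between node 1 (A) and node 0 (B) by series/parallel combination:
  Rp1 = R1 ‖ R2 (parallel, both between nodes 0 and 1) = 1/(1/300 + 1/50) = 42.86 Ω
R_th = 42.86 Ω

Final answer: V_th = 0.7143 V, R_th = 42.86 Ω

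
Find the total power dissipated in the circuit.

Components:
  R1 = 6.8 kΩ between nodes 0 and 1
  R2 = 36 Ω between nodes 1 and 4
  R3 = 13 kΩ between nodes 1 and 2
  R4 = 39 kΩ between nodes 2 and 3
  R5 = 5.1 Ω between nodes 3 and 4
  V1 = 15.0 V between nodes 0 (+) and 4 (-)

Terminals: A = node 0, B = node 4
Nodal analysis, taking node 4 as the 0 V reference.
Source V1 fixes V_0 = 15 V.
KCL at each unknown node (sum of currents leaving = 0; resistances in Ω):
  Node 1: (V_1 - 15)/6800 + (V_1 - 0)/36 + (V_1 - V_2)/13000 = 0
  Node 2: (V_2 - V_1)/13000 + (V_2 - V_3)/39000 = 0
  Node 3: (V_3 - V_2)/39000 + (V_3 - 0)/5.1 = 0
Collecting terms (coefficients in siemens):
  0.028·V_1 - 0.00007692·V_2 = 0.002206
  0.0001026·V_2 - 0.00007692·V_1 - 0.00002564·V_3 = 0
  0.1961·V_3 - 0.00002564·V_2 = 0
Solving these 3 simultaneous equations (Gaussian elimination) gives:
  V_1 = 0.07894 V, V_2 = 0.05921 V, V_3 = 0.000007741 V
Power in each resistor, P = (ΔV)²/R:
  P_R1 = (15 - 0.07894)²/6800 = 0.03274 W
  P_R2 = (0.07894 - 0)²/36 = 0.0001731 W
  P_R3 = (0.07894 - 0.05921)²/13000 = 0.00000002995 W
  P_R4 = (0.05921 - 0.000007741)²/39000 = 0.00000008986 W
  P_R5 = (0.000007741 - 0)²/5.1 = 0.00000000001175 W
P_total = P_R1 + P_R2 + P_R3 + P_R4 + P_R5 = 0.03291 W

Final answer: 0.03291 W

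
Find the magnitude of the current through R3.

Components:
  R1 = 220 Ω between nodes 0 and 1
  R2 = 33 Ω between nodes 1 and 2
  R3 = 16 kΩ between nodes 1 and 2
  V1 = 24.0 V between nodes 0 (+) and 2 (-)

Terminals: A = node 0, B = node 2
Nodal analysis, taking node 2 as the 0 V reference.
Source V1 fixes V_0 = 24 V.
KCL at each unknown node (sum of currents leaving = 0; resistances in Ω):
  Node 1: (V_1 - 24)/220 + (V_1 - 0)/33 + (V_1 - 0)/16000 = 0
Collecting terms: 0.03491 × V_1 = 0.1091  =>  V_1 = 3.125 V
I_R3 = (V_1 - V_2)/R3 = (3.125 - 0)/16000 = 0.0001953 A
|I_R3| = 0.0001953 A

Final answer: |I_R3| = 0.0001953 A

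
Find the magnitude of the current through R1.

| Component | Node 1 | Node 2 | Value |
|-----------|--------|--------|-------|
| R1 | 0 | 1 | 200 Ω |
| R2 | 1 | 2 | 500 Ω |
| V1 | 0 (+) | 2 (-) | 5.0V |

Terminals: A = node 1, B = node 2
Nodal analysis, taking node 2 as the 0 V reference.
Source V1 fixes V_0 = 5 V.
KCL at each unknown node (sum of currents leaving = 0; resistances in Ω):
  Node 1: (V_1 - 5)/200 + (V_1 - 0)/500 = 0
Collecting terms: 0.007 × V_1 = 0.025  =>  V_1 = 3.571 V
I_R1 = (V_0 - V_1)/R1 = (5 - 3.571)/200 = 0.007143 A
|I_R1| = 0.007143 A

Final answer: |I_R1| = 0.007143 A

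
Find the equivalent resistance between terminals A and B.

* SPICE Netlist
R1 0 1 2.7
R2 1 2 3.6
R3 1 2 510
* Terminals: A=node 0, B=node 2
Reduce the network between node 0 (A) and node 2 (B) by series/parallel combination:
  Rp1 = R2 ‖ R3 (parallel, both between nodes 1 and 2) = 1/(1/3.6 + 1/510) = 3.575 Ω
  Rs1 = R1 + Rp1 (series, joined only at node 1) = 2.7 + 3.575 = 6.275 Ω
R_eq = 6.275 Ω

Final answer: 6.275 Ω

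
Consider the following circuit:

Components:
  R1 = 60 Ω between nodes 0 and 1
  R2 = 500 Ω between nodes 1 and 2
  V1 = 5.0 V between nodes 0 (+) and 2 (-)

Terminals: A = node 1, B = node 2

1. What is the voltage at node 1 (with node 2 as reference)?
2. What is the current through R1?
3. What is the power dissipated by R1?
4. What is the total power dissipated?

Nodal analysis, taking node 2 as the 0 V reference.
Source V1 fixes V_0 = 5 V.
KCL at each unknown node (sum of currents leaving = 0; resistances in Ω):
  Node 1: (V_1 - 5)/60 + (V_1 - 0)/500 = 0
Collecting terms: 0.01867 × V_1 = 0.08333  =>  V_1 = 4.464 V
Part 1:
  Read off the nodal solution: V_1 = 4.464 V
Part 2:
  I_R1 = (V_0 - V_1)/R1 = (5 - 4.464)/60 = 0.008929 A
  Magnitude: I_R1 = 0.008929 A
Part 3:
  I_R1 = (V_0 - V_1)/R1 = (5 - 4.464)/60 = 0.008929 A
  P_R1 = I_R1² × R1 = (0.008929)² × 60 = 0.004783 W
Part 4:
  Power in each resistor, P = (ΔV)²/R:
    P_R1 = (5 - 4.464)²/60 = 0.004783 W
    P_R2 = (4.464 - 0)²/500 = 0.03986 W
  P_total = P_R1 + P_R2 = 0.04464 W

Final answers:
1. V_1 = 4.464 V
2. I_R1 = 0.008929 A
3. P_R1 = 0.004783 W
4. P_total = 0.04464 W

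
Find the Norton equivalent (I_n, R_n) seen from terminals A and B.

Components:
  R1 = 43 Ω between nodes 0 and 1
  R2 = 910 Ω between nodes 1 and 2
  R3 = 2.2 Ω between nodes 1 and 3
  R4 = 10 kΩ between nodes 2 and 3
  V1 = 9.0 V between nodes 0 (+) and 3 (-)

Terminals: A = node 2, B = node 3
Find the Thévenin equivalent first; then I_n = V_th/R_th and R_n = R_th.
Step 1 — V_th is the open-circuit voltage V_A - V_B (nothing connected across the terminals).
Nodal analysis, taking node 3 as the 0 V reference.
Source V1 fixes V_0 = 9 V.
KCL at each unknown node (sum of currents leaving = 0; resistances in Ω):
  Node 1: (V_1 - 9)/43 + (V_1 - V_2)/910 + (V_1 - 0)/2.2 = 0
  Node 2: (V_2 - V_1)/910 + (V_2 - 0)/10000 = 0
Collecting terms (coefficients in siemens):
  0.4789·V_1 - 0.001099·V_2 = 0.2093
  0.001199·V_2 - 0.001099·V_1 = 0
Determinant D = (0.4789)(0.001199) - (-0.001099)(-0.001099) = 0.0005729
V_1 = [(0.2093)(0.001199) - (-0.001099)(0)]/D = 0.438 V
V_2 = [(0.4789)(0) - (0.2093)(-0.001099)]/D = 0.4014 V
V_th = V_2 - V_3 = 0.4014 - 0 = 0.4014 V
Step 2 — R_th: zero the source — replace V1 by a short circuit (node 3 merges into node 0) — and find the resistance seen between A (node 2) and B (node 0).
Reduce the network between node 2 (A) and node 0 (B) by series/parallel combination:
  Rp1 = R1 ‖ R3 (parallel, both between nodes 0 and 1) = 1/(1/43 + 1/2.2) = 2.093 Ω
  Rs1 = R2 + Rp1 (series, joined only at node 1) = 910 + 2.093 = 912.1 Ω
  Rp2 = R4 ‖ Rs1 (parallel, both between nodes 0 and 2) = 1/(1/10000 + 1/912.1) = 835.9 Ω
R_th = 835.9 Ω
I_n = V_th/R_th = 0.4014/835.9 = 0.0004803 A, and R_n = R_th = 835.9 Ω

Final answer: I_n = 0.0004803 A, R_n = 835.9 Ω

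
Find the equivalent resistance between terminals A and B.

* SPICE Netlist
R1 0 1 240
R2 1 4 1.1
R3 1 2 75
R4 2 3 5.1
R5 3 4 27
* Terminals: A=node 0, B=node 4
Reduce the network between node 0 (A) and node 4 (B) by series/parallel combination:
  Rs1 = R3 + R4 (series, joined only at node 2) = 75 + 5.1 = 80.1 Ω
  Rs2 = R5 + Rs1 (series, joined only at node 3) = 27 + 80.1 = 107.1 Ω
  Rp1 = R2 ‖ Rs2 (parallel, both between nodes 1 and 4) = 1/(1/1.1 + 1/107.1) = 1.089 Ω
  Rs3 = R1 + Rp1 (series, joined only at node 1) = 240 + 1.089 = 241.1 Ω
R_eq = 241.1 Ω

Final answer: 241.1 Ω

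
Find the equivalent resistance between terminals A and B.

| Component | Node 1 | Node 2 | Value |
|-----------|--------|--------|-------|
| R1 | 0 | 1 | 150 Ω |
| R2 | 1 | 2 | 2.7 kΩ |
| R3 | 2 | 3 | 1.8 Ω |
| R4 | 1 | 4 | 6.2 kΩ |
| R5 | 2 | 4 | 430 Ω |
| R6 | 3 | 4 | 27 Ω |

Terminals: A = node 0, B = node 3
The network is not a plain series/parallel combination. Inject a 1 A test current into terminal A (node 0) and return it from terminal B (node 3); then R_eq = V_A / (1 A).
Nodal analysis, taking node 3 as the 0 V reference.
Current source I_test pushes 1 A into node 0 and draws it out of node 3.
KCL at each unknown node (sum of currents leaving = 0; resistances in Ω):
  Node 0: (V_0 - V_1)/150 - 1 = 0
  Node 1: (V_1 - V_0)/150 + (V_1 - V_2)/2700 + (V_1 - V_4)/6200 = 0
  Node 2: (V_2 - V_1)/2700 + (V_2 - 0)/1.8 + (V_2 - V_4)/430 = 0
  Node 4: (V_4 - V_1)/6200 + (V_4 - V_2)/430 + (V_4 - 0)/27 = 0
Collecting terms (coefficients in siemens):
  0.006667·V_0 - 0.006667·V_1 = 1
  0.007198·V_1 - 0.006667·V_0 - 0.0003704·V_2 - 0.0001613·V_4 = 0
  0.5583·V_2 - 0.0003704·V_1 - 0.002326·V_4 = 0
  0.03952·V_4 - 0.0001613·V_1 - 0.002326·V_2 = 0
Solving these 4 simultaneous equations (Gaussian elimination) gives:
  V_0 = 2034 V, V_1 = 1884 V, V_2 = 1.282 V, V_4 = 7.764 V
R_eq = V_0 / 1 A = 2034 Ω = 2.034 kΩ

Final answer: 2.034 kΩ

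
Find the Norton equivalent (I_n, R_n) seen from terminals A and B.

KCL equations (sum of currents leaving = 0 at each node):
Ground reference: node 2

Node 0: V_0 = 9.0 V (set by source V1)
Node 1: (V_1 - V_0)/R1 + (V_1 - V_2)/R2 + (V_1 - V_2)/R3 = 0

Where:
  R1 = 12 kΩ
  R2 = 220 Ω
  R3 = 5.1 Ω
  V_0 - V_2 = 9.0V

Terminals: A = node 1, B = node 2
Find the Thévenin equivalent first; then I_n = V_th/R_th and R_n = R_th.
Step 1 — V_th is the open-circuit voltage V_A - V_B (nothing connected across the terminals).
Nodal analysis, taking node 2 as the 0 V reference.
Source V1 fixes V_0 = 9 V.
KCL at each unknown node (sum of currents leaving = 0; resistances in Ω):
  Node 1: (V_1 - 9)/12000 + (V_1 - 0)/220 + (V_1 - 0)/5.1 = 0
Collecting terms: 0.2007 × V_1 = 0.00075  =>  V_1 = 0.003737 V
V_th = V_1 - V_2 = 0.003737 - 0 = 0.003737 V
Step 2 — R_th: zero the source — replace V1 by a short circuit (node 2 merges into node 0) — and find the resistance seen between A (node 1) and B (node 0).
Reduce the network between node 1 (A) and node 0 (B) by series/parallel combination:
  Rp1 = R1 ‖ R2 ‖ R3 (parallel, all between nodes 0 and 1) = 1/(1/12000 + 1/220 + 1/5.1) = 4.982 Ω
R_th = 4.982 Ω
I_n = V_th/R_th = 0.003737/4.982 = 0.00075 A, and R_n = R_th = 4.982 Ω

Final answer: I_n = 0.00075 A, R_n = 4.982 Ω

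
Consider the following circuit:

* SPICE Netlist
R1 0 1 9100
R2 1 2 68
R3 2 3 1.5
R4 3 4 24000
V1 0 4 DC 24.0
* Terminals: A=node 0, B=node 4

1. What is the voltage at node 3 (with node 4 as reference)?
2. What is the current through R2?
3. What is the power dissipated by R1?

Nodal analysis, taking node 4 as the 0 V reference.
Source V1 fixes V_0 = 24 V.
KCL at each unknown node (sum of currents leaving = 0; resistances in Ω):
  Node 1: (V_1 - 24)/9100 + (V_1 - V_2)/68 = 0
  Node 2: (V_2 - V_1)/68 + (V_2 - V_3)/1.5 = 0
  Node 3: (V_3 - V_2)/1.5 + (V_3 - 0)/24000 = 0
Collecting terms (coefficients in siemens):
  0.01482·V_1 - 0.01471·V_2 = 0.002637
  0.6814·V_2 - 0.01471·V_1 - 0.6667·V_3 = 0
  0.6667·V_3 - 0.6667·V_2 = 0
Solving these 3 simultaneous equations (Gaussian elimination) gives:
  V_1 = 17.42 V, V_2 = 17.37 V, V_3 = 17.37 V
Part 1:
  Read off the nodal solution: V_3 = 17.37 V
Part 2:
  I_R2 = (V_1 - V_2)/R2 = (17.42 - 17.37)/68 = 0.0007236 A
  Magnitude: I_R2 = 0.0007236 A
Part 3:
  I_R1 = (V_0 - V_1)/R1 = (24 - 17.42)/9100 = 0.0007236 A
  P_R1 = I_R1² × R1 = (0.0007236)² × 9100 = 0.004764 W

Final answers:
1. V_3 = 17.37 V
2. I_R2 = 0.0007236 A
3. P_R1 = 0.004764 W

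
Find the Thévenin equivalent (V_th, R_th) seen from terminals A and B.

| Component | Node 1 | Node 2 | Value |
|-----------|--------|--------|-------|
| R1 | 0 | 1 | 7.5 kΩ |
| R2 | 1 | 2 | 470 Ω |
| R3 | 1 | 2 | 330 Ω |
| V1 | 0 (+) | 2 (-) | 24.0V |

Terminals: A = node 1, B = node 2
Step 1 — V_th is the open-circuit voltage V_A - V_B (nothing connected across the terminals).
Nodal analysis, taking node 2 as the 0 V reference.
Source V1 fixes V_0 = 24 V.
KCL at each unknown node (sum of currents leaving = 0; resistances in Ω):
  Node 1: (V_1 - 24)/7500 + (V_1 - 0)/470 + (V_1 - 0)/330 = 0
Collecting terms: 0.005291 × V_1 = 0.0032  =>  V_1 = 0.6048 V
V_th = V_1 - V_2 = 0.6048 - 0 = 0.6048 V
Step 2 — R_th: zero the source — replace V1 by a short circuit (node 2 merges into node 0) — and find the resistance seen between A (node 1) and B (node 0).
Reduce the network between node 1 (A) and node 0 (B) by series/parallel combination:
  Rp1 = R1 ‖ R2 ‖ R3 (parallel, all between nodes 0 and 1) = 1/(1/7500 + 1/470 + 1/330) = 189 Ω
R_th = 189 Ω

Final answer: V_th = 0.6048 V, R_th = 189 Ω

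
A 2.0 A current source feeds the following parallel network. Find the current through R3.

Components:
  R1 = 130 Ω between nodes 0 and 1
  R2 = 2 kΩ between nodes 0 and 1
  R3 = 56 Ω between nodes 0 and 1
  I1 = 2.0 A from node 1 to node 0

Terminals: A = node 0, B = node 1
All resistors sit directly between nodes 0 and 1, so they are in parallel and share one voltage V; the full source current 2 A splits among them.
1/R_par = 1/130 + 1/2000 + 1/56 = 0.02605 S  =>  R_par = 38.39 Ω
V = I × R_par = 2 × 38.39 = 76.78 V
I_R3 = V/R3 = 76.78/56 = 1.371 A

Final answer: 1.371 A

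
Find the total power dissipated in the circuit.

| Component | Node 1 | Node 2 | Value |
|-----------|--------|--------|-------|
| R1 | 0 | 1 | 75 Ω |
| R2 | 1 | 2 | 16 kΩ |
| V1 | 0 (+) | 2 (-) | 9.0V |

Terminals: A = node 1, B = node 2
Nodal analysis, taking node 2 as the 0 V reference.
Source V1 fixes V_0 = 9 V.
KCL at each unknown node (sum of currents leaving = 0; resistances in Ω):
  Node 1: (V_1 - 9)/75 + (V_1 - 0)/16000 = 0
Collecting terms: 0.0134 × V_1 = 0.12  =>  V_1 = 8.958 V
Power in each resistor, P = (ΔV)²/R:
  P_R1 = (9 - 8.958)²/75 = 0.00002351 W
  P_R2 = (8.958 - 0)²/16000 = 0.005015 W
P_total = P_R1 + P_R2 = 0.005039 W

Final answer: 0.005039 W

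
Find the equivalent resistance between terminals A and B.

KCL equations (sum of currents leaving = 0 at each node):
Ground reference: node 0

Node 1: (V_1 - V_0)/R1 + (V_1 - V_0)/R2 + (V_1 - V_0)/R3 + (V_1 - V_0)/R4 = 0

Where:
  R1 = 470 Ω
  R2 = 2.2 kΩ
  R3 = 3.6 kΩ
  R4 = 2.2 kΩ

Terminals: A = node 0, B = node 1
Reduce the network between node 0 (A) and node 1 (B) by series/parallel combination:
  Rp1 = R1 ‖ R2 ‖ R3 ‖ R4 (parallel, all between nodes 0 and 1) = 1/(1/470 + 1/2200 + 1/3600 + 1/2200) = 301.7 Ω
R_eq = 301.7 Ω

Final answer: 301.7 Ω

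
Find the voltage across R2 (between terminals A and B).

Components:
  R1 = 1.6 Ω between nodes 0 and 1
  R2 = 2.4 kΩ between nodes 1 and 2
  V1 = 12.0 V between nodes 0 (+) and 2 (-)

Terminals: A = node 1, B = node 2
R1 and R2 are in series across V1 (node 0 → node 1 → node 2), and the output A–B is taken across R2, so this is a voltage divider.
Series current: I = V1/(R1 + R2) = 12/(1.6 + 2400) = 12/2402 = 0.004997 A
V_R2 = I × R2 = V1 × R2/(R1 + R2) = 12 × 2400/2402 = 11.99 V

Final answer: 11.99 V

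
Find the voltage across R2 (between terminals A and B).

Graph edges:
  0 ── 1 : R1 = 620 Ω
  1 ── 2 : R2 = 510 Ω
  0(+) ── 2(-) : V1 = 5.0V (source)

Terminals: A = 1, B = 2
R1 and R2 are in series across V1 (node 0 → node 1 → node 2), and the output A–B is taken across R2, so this is a voltage divider.
Series current: I = V1/(R1 + R2) = 5/(620 + 510) = 5/1130 = 0.004425 A
V_R2 = I × R2 = V1 × R2/(R1 + R2) = 5 × 510/1130 = 2.257 V

Final answer: 2.257 V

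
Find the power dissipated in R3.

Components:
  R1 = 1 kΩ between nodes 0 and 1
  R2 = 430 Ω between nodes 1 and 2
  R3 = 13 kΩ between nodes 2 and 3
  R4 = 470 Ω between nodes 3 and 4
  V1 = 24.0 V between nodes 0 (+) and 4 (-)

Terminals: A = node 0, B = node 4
Nodal analysis, taking node 4 as the 0 V reference.
Source V1 fixes V_0 = 24 V.
KCL at each unknown node (sum of currents leaving = 0; resistances in Ω):
  Node 1: (V_1 - 24)/1000 + (V_1 - V_2)/430 = 0
  Node 2: (V_2 - V_1)/430 + (V_2 - V_3)/13000 = 0
  Node 3: (V_3 - V_2)/13000 + (V_3 - 0)/470 = 0
Collecting terms (coefficients in siemens):
  0.003326·V_1 - 0.002326·V_2 = 0.024
  0.002403·V_2 - 0.002326·V_1 - 0.00007692·V_3 = 0
  0.002205·V_3 - 0.00007692·V_2 = 0
Solving these 3 simultaneous equations (Gaussian elimination) gives:
  V_1 = 22.39 V, V_2 = 21.7 V, V_3 = 0.757 V
I_R3 = (V_2 - V_3)/R3 = (21.7 - 0.757)/13000 = 0.001611 A
P_R3 = I_R3² × R3 = (0.001611)² × 13000 = 0.03373 W

Final answer: 0.03373 W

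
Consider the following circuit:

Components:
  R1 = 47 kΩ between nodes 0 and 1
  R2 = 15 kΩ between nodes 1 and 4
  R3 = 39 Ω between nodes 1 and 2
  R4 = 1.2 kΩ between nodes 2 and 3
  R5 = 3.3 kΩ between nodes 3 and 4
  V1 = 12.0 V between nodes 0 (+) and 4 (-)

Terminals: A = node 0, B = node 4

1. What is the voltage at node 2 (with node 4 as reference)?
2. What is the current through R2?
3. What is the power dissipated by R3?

Nodal analysis, taking node 4 as the 0 V reference.
Source V1 fixes V_0 = 12 V.
KCL at each unknown node (sum of currents leaving = 0; resistances in Ω):
  Node 1: (V_1 - 12)/47000 + (V_1 - 0)/15000 + (V_1 - V_2)/39 = 0
  Node 2: (V_2 - V_1)/39 + (V_2 - V_3)/1200 = 0
  Node 3: (V_3 - V_2)/1200 + (V_3 - 0)/3300 = 0
Collecting terms (coefficients in siemens):
  0.02573·V_1 - 0.02564·V_2 = 0.0002553
  0.02647·V_2 - 0.02564·V_1 - 0.0008333·V_3 = 0
  0.001136·V_3 - 0.0008333·V_2 = 0
Solving these 3 simultaneous equations (Gaussian elimination) gives:
  V_1 = 0.8283 V, V_2 = 0.8212 V, V_3 = 0.6022 V
Part 1:
  Read off the nodal solution: V_2 = 0.8212 V
Part 2:
  I_R2 = (V_1 - V_4)/R2 = (0.8283 - 0)/15000 = 0.00005522 A
  Magnitude: I_R2 = 0.00005522 A
Part 3:
  I_R3 = (V_1 - V_2)/R3 = (0.8283 - 0.8212)/39 = 0.0001825 A
  P_R3 = I_R3² × R3 = (0.0001825)² × 39 = 0.000001299 W

Final answers:
1. V_2 = 0.8212 V
2. I_R2 = 5.522e-05 A
3. P_R3 = 1.299e-06 W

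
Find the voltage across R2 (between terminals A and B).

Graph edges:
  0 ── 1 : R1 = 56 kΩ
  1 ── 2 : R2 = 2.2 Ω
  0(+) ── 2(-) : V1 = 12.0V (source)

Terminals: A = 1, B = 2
R1 and R2 are in series across V1 (node 0 → node 1 → node 2), and the output A–B is taken across R2, so this is a voltage divider.
Series current: I = V1/(R1 + R2) = 12/(56000 + 2.2) = 12/56000 = 0.0002143 A
V_R2 = I × R2 = V1 × R2/(R1 + R2) = 12 × 2.2/56000 = 0.0004714 V

Final answer: 0.0004714 V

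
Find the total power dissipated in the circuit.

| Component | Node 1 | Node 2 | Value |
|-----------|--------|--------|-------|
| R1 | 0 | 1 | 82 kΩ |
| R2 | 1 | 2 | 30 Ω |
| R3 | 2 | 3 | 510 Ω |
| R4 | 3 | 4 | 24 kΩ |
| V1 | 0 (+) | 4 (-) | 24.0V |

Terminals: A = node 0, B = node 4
Nodal analysis, taking node 4 as the 0 V reference.
Source V1 fixes V_0 = 24 V.
KCL at each unknown node (sum of currents leaving = 0; resistances in Ω):
  Node 1: (V_1 - 24)/82000 + (V_1 - V_2)/30 = 0
  Node 2: (V_2 - V_1)/30 + (V_2 - V_3)/510 = 0
  Node 3: (V_3 - V_2)/510 + (V_3 - 0)/24000 = 0
Collecting terms (coefficients in siemens):
  0.03335·V_1 - 0.03333·V_2 = 0.0002927
  0.03529·V_2 - 0.03333·V_1 - 0.001961·V_3 = 0
  0.002002·V_3 - 0.001961·V_2 = 0
Solving these 3 simultaneous equations (Gaussian elimination) gives:
  V_1 = 5.528 V, V_2 = 5.521 V, V_3 = 5.406 V
Power in each resistor, P = (ΔV)²/R:
  P_R1 = (24 - 5.528)²/82000 = 0.004161 W
  P_R2 = (5.528 - 5.521)²/30 = 0.000001522 W
  P_R3 = (5.521 - 5.406)²/510 = 0.00002588 W
  P_R4 = (5.406 - 0)²/24000 = 0.001218 W
P_total = P_R1 + P_R2 + P_R3 + P_R4 = 0.005406 W

Final answer: 0.005406 W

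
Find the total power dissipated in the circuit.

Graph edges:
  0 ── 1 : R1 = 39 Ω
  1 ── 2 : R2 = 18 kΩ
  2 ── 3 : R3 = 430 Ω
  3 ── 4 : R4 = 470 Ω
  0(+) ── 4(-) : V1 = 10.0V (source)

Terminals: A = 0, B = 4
Nodal analysis, taking node 4 as the 0 V reference.
Source V1 fixes V_0 = 10 V.
KCL at each unknown node (sum of currents leaving = 0; resistances in Ω):
  Node 1: (V_1 - 10)/39 + (V_1 - V_2)/18000 = 0
  Node 2: (V_2 - V_1)/18000 + (V_2 - V_3)/430 = 0
  Node 3: (V_3 - V_2)/430 + (V_3 - 0)/470 = 0
Collecting terms (coefficients in siemens):
  0.0257·V_1 - 0.00005556·V_2 = 0.2564
  0.002381·V_2 - 0.00005556·V_1 - 0.002326·V_3 = 0
  0.004453·V_3 - 0.002326·V_2 = 0
Solving these 3 simultaneous equations (Gaussian elimination) gives:
  V_1 = 9.979 V, V_2 = 0.4752 V, V_3 = 0.2482 V
Power in each resistor, P = (ΔV)²/R:
  P_R1 = (10 - 9.979)²/39 = 0.00001087 W
  P_R2 = (9.979 - 0.4752)²/18000 = 0.005018 W
  P_R3 = (0.4752 - 0.2482)²/430 = 0.0001199 W
  P_R4 = (0.2482 - 0)²/470 = 0.000131 W
P_total = P_R1 + P_R2 + P_R3 + P_R4 = 0.00528 W

Final answer: 0.00528 W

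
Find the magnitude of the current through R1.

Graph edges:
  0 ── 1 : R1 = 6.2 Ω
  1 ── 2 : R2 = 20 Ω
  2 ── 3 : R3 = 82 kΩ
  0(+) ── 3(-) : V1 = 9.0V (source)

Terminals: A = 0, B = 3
Nodal analysis, taking node 3 as the 0 V reference.
Source V1 fixes V_0 = 9 V.
KCL at each unknown node (sum of currents leaving = 0; resistances in Ω):
  Node 1: (V_1 - 9)/6.2 + (V_1 - V_2)/20 = 0
  Node 2: (V_2 - V_1)/20 + (V_2 - 0)/82000 = 0
Collecting terms (coefficients in siemens):
  0.2113·V_1 - 0.05·V_2 = 1.452
  0.05001·V_2 - 0.05·V_1 = 0
Determinant D = (0.2113)(0.05001) - (-0.05)(-0.05) = 0.008067
V_1 = [(1.452)(0.05001) - (-0.05)(0)]/D = 8.999 V
V_2 = [(0.2113)(0) - (1.452)(-0.05)]/D = 8.997 V
I_R1 = (V_0 - V_1)/R1 = (9 - 8.999)/6.2 = 0.0001097 A
|I_R1| = 0.0001097 A

Final answer: |I_R1| = 0.0001097 A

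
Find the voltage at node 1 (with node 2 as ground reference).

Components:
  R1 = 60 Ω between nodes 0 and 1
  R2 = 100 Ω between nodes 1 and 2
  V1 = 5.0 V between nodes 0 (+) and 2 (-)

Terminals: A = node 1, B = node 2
Nodal analysis, taking node 2 as the 0 V reference.
Source V1 fixes V_0 = 5 V.
KCL at each unknown node (sum of currents leaving = 0; resistances in Ω):
  Node 1: (V_1 - 5)/60 + (V_1 - 0)/100 = 0
Collecting terms: 0.02667 × V_1 = 0.08333  =>  V_1 = 3.125 V
The requested potential is V_1 = 3.125 V.

Final answer: V_1 = 3.125 V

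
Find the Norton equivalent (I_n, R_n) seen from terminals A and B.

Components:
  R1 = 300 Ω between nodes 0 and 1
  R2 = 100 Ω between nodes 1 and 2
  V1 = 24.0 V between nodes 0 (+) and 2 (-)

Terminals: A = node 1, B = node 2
Find the Thévenin equivalent first; then I_n = V_th/R_th and R_n = R_th.
Step 1 — V_th is the open-circuit voltage V_A - V_B (nothing connected across the terminals).
Nodal analysis, taking node 2 as the 0 V reference.
Source V1 fixes V_0 = 24 V.
KCL at each unknown node (sum of currents leaving = 0; resistances in Ω):
  Node 1: (V_1 - 24)/300 + (V_1 - 0)/100 = 0
Collecting terms: 0.01333 × V_1 = 0.08  =>  V_1 = 6 V
V_th = V_1 - V_2 = 6 - 0 = 6 V
Step 2 — R_th: zero the source — replace V1 by a short circuit (node 2 merges into node 0) — and find the resistance seen between A (node 1) and B (node 0).
Reduce the network between node 1 (A) and node 0 (B) by series/parallel combination:
  Rp1 = R1 ‖ R2 (parallel, both between nodes 0 and 1) = 1/(1/300 + 1/100) = 75 Ω
R_th = 75 Ω
I_n = V_th/R_th = 6/75 = 0.08 A, and R_n = R_th = 75 Ω

Final answer: I_n = 0.08 A, R_n = 75 Ω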